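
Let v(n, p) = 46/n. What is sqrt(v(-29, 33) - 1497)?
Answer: I*sqrt(1260311)/29 ≈ 38.712*I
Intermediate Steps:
sqrt(v(-29, 33) - 1497) = sqrt(46/(-29) - 1497) = sqrt(46*(-1/29) - 1497) = sqrt(-46/29 - 1497) = sqrt(-43459/29) = I*sqrt(1260311)/29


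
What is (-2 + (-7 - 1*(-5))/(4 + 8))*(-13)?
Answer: 169/6 ≈ 28.167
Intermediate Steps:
(-2 + (-7 - 1*(-5))/(4 + 8))*(-13) = (-2 + (-7 + 5)/12)*(-13) = (-2 - 2*1/12)*(-13) = (-2 - 1/6)*(-13) = -13/6*(-13) = 169/6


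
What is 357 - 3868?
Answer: -3511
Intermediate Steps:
357 - 3868 = -3511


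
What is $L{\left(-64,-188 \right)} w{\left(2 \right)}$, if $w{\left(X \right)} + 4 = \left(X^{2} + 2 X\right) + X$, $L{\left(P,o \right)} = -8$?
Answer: $-48$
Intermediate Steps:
$w{\left(X \right)} = -4 + X^{2} + 3 X$ ($w{\left(X \right)} = -4 + \left(\left(X^{2} + 2 X\right) + X\right) = -4 + \left(X^{2} + 3 X\right) = -4 + X^{2} + 3 X$)
$L{\left(-64,-188 \right)} w{\left(2 \right)} = - 8 \left(-4 + 2^{2} + 3 \cdot 2\right) = - 8 \left(-4 + 4 + 6\right) = \left(-8\right) 6 = -48$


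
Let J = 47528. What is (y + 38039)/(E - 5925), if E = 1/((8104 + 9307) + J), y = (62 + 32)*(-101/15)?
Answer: -36436688449/5771453610 ≈ -6.3133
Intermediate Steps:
y = -9494/15 (y = 94*(-101*1/15) = 94*(-101/15) = -9494/15 ≈ -632.93)
E = 1/64939 (E = 1/((8104 + 9307) + 47528) = 1/(17411 + 47528) = 1/64939 ≈ 1.5399e-5)
(y + 38039)/(E - 5925) = (-9494/15 + 38039)/(1/64939 - 5925) = 561091/(15*(-384763574/64939)) = (561091/15)*(-64939/384763574) = -36436688449/5771453610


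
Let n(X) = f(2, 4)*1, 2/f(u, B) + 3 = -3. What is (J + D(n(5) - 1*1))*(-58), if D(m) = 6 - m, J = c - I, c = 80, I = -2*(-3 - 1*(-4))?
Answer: -15544/3 ≈ -5181.3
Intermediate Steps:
f(u, B) = -⅓ (f(u, B) = 2/(-3 - 3) = 2/(-6) = 2*(-⅙) = -⅓)
I = -2 (I = -2*(-3 + 4) = -2*1 = -2)
n(X) = -⅓ (n(X) = -⅓*1 = -⅓)
J = 82 (J = 80 - 1*(-2) = 80 + 2 = 82)
(J + D(n(5) - 1*1))*(-58) = (82 + (6 - (-⅓ - 1*1)))*(-58) = (82 + (6 - (-⅓ - 1)))*(-58) = (82 + (6 - 1*(-4/3)))*(-58) = (82 + (6 + 4/3))*(-58) = (82 + 22/3)*(-58) = (268/3)*(-58) = -15544/3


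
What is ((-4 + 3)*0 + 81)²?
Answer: 6561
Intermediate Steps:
((-4 + 3)*0 + 81)² = (-1*0 + 81)² = (0 + 81)² = 81² = 6561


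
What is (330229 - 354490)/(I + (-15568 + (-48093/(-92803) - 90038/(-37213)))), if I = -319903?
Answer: 1642839817729/22716305602746 ≈ 0.072320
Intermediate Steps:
(330229 - 354490)/(I + (-15568 + (-48093/(-92803) - 90038/(-37213)))) = (330229 - 354490)/(-319903 + (-15568 + (-48093/(-92803) - 90038/(-37213)))) = -24261/(-319903 + (-15568 + (-48093*(-1/92803) - 90038*(-1/37213)))) = -24261/(-319903 + (-15568 + (2829/5459 + 90038/37213))) = -24261/(-319903 + (-15568 + 596793019/203145767)) = -24261/(-319903 - 3161976507637/203145767) = -24261/(-68148916808238/203145767) = -24261*(-203145767/68148916808238) = 1642839817729/22716305602746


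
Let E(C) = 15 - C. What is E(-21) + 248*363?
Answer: 90060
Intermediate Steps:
E(-21) + 248*363 = (15 - 1*(-21)) + 248*363 = (15 + 21) + 90024 = 36 + 90024 = 90060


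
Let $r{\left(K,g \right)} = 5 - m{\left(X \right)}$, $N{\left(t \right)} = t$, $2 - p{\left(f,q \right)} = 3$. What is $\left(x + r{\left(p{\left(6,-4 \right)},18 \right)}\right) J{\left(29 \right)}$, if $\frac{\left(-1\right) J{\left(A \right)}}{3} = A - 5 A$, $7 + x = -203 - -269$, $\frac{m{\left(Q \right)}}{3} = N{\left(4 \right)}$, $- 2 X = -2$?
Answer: $18096$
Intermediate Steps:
$X = 1$ ($X = \left(- \frac{1}{2}\right) \left(-2\right) = 1$)
$p{\left(f,q \right)} = -1$ ($p{\left(f,q \right)} = 2 - 3 = -1$)
$m{\left(Q \right)} = 12$ ($m{\left(Q \right)} = 3 \cdot 4 = 12$)
$r{\left(K,g \right)} = -7$ ($r{\left(K,g \right)} = 5 - 12 = -7$)
$x = 59$ ($x = -7 - -66 = -7 + \left(-203 + 269\right) = -7 + 66 = 59$)
$J{\left(A \right)} = 12 A$ ($J{\left(A \right)} = - 3 \left(A - 5 A\right) = - 3 \left(- 4 A\right) = 12 A$)
$\left(x + r{\left(p{\left(6,-4 \right)},18 \right)}\right) J{\left(29 \right)} = \left(59 - 7\right) 12 \cdot 29 = 52 \cdot 348 = 18096$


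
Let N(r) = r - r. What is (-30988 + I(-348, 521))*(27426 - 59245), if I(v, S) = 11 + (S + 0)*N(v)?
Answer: 985657163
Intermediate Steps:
N(r) = 0
I(v, S) = 11 (I(v, S) = 11 + (S + 0)*0 = 11 + S*0 = 11 + 0 = 11)
(-30988 + I(-348, 521))*(27426 - 59245) = (-30988 + 11)*(27426 - 59245) = -30977*(-31819) = 985657163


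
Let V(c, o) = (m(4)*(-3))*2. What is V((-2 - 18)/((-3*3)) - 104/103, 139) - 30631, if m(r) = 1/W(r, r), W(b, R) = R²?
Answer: -245051/8 ≈ -30631.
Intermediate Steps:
m(r) = r⁻² (m(r) = 1/(r²) = r⁻²)
V(c, o) = -3/8 (V(c, o) = (-3/4²)*2 = ((1/16)*(-3))*2 = -3/16*2 = -3/8)
V((-2 - 18)/((-3*3)) - 104/103, 139) - 30631 = -3/8 - 30631 = -245051/8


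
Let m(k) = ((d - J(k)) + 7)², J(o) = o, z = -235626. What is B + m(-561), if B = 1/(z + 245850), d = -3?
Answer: 3263756401/10224 ≈ 3.1923e+5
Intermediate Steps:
B = 1/10224 (B = 1/(-235626 + 245850) = 1/10224 ≈ 9.7809e-5)
m(k) = (4 - k)² (m(k) = ((-3 - k) + 7)² = (4 - k)²)
B + m(-561) = 1/10224 + (-4 - 561)² = 1/10224 + (-565)² = 1/10224 + 319225 = 3263756401/10224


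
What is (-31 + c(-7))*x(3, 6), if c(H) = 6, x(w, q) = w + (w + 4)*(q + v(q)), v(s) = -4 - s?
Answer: 625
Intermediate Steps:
x(w, q) = -16 - 3*w (x(w, q) = w + (w + 4)*(q + (-4 - q)) = w + (4 + w)*(-4) = w + (-16 - 4*w) = -16 - 3*w)
(-31 + c(-7))*x(3, 6) = (-31 + 6)*(-16 - 3*3) = -25*(-16 - 9) = -25*(-25) = 625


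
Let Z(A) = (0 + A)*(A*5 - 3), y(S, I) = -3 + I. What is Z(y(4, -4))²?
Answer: 70756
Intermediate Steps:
Z(A) = A*(-3 + 5*A) (Z(A) = A*(5*A - 3) = A*(-3 + 5*A))
Z(y(4, -4))² = ((-3 - 4)*(-3 + 5*(-3 - 4)))² = (-7*(-3 + 5*(-7)))² = (-7*(-3 - 35))² = (-7*(-38))² = 266² = 70756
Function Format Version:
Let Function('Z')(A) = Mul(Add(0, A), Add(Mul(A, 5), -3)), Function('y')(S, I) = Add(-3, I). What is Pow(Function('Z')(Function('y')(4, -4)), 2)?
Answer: 70756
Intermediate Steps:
Function('Z')(A) = Mul(A, Add(-3, Mul(5, A))) (Function('Z')(A) = Mul(A, Add(Mul(5, A), -3)) = Mul(A, Add(-3, Mul(5, A))))
Pow(Function('Z')(Function('y')(4, -4)), 2) = Pow(Mul(Add(-3, -4), Add(-3, Mul(5, Add(-3, -4)))), 2) = Pow(Mul(-7, Add(-3, Mul(5, -7))), 2) = Pow(Mul(-7, Add(-3, -35)), 2) = Pow(Mul(-7, -38), 2) = Pow(266, 2) = 70756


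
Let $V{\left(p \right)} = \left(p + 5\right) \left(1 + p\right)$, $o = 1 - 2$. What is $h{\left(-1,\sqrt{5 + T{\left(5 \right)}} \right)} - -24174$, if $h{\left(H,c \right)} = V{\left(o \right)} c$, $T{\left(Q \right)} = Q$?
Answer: $24174$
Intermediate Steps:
$o = -1$
$V{\left(p \right)} = \left(1 + p\right) \left(5 + p\right)$ ($V{\left(p \right)} = \left(5 + p\right) \left(1 + p\right) = \left(1 + p\right) \left(5 + p\right)$)
$h{\left(H,c \right)} = 0$ ($h{\left(H,c \right)} = \left(5 + \left(-1\right)^{2} + 6 \left(-1\right)\right) c = \left(5 + 1 - 6\right) c = 0 c = 0$)
$h{\left(-1,\sqrt{5 + T{\left(5 \right)}} \right)} - -24174 = 0 - -24174 = 0 + 24174 = 24174$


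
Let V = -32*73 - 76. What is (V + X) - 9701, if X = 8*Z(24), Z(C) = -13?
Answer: -12217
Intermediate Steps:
V = -2412 (V = -2336 - 76 = -2412)
X = -104 (X = 8*(-13) = -104)
(V + X) - 9701 = (-2412 - 104) - 9701 = -2516 - 9701 = -12217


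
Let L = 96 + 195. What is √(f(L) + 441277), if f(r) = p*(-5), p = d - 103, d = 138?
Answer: √441102 ≈ 664.16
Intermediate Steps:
L = 291
p = 35 (p = 138 - 103 = 35)
f(r) = -175 (f(r) = 35*(-5) = -175)
√(f(L) + 441277) = √(-175 + 441277) = √441102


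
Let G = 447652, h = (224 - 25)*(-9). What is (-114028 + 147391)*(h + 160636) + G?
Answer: 5299993387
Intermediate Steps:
h = -1791 (h = 199*(-9) = -1791)
(-114028 + 147391)*(h + 160636) + G = (-114028 + 147391)*(-1791 + 160636) + 447652 = 33363*158845 + 447652 = 5299545735 + 447652 = 5299993387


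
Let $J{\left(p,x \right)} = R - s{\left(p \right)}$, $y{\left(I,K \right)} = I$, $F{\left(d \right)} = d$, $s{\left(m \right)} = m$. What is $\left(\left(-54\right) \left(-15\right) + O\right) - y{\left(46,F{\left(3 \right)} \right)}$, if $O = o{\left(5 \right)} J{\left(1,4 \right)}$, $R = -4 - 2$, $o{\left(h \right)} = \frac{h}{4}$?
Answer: $\frac{3021}{4} \approx 755.25$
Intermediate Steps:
$o{\left(h \right)} = \frac{h}{4}$ ($o{\left(h \right)} = h \frac{1}{4} = \frac{h}{4}$)
$R = -6$
$J{\left(p,x \right)} = -6 - p$
$O = - \frac{35}{4}$ ($O = \frac{1}{4} \cdot 5 \left(-6 - 1\right) = \frac{5 \left(-6 - 1\right)}{4} = \frac{5}{4} \left(-7\right) = - \frac{35}{4} \approx -8.75$)
$\left(\left(-54\right) \left(-15\right) + O\right) - y{\left(46,F{\left(3 \right)} \right)} = \left(\left(-54\right) \left(-15\right) - \frac{35}{4}\right) - 46 = \left(810 - \frac{35}{4}\right) - 46 = \frac{3205}{4} - 46 = \frac{3021}{4}$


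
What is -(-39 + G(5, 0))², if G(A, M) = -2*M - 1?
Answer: -1600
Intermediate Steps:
G(A, M) = -1 - 2*M
-(-39 + G(5, 0))² = -(-39 + (-1 - 2*0))² = -(-39 + (-1 + 0))² = -(-39 - 1)² = -1*(-40)² = -1*1600 = -1600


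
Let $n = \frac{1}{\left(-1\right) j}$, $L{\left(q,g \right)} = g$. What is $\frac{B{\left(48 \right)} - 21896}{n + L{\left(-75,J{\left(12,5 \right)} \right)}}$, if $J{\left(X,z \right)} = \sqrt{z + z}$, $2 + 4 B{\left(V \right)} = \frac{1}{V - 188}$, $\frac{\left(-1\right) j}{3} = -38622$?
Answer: $- \frac{710376821253}{37589803876520} - \frac{41154260385650049 \sqrt{10}}{18794901938260} \approx -6924.3$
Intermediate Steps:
$j = 115866$ ($j = \left(-3\right) \left(-38622\right) = 115866$)
$B{\left(V \right)} = - \frac{1}{2} + \frac{1}{4 \left(-188 + V\right)}$ ($B{\left(V \right)} = - \frac{1}{2} + \frac{1}{4 \left(V - 188\right)} = - \frac{1}{2} + \frac{1}{4 \left(-188 + V\right)}$)
$J{\left(X,z \right)} = \sqrt{2} \sqrt{z}$ ($J{\left(X,z \right)} = \sqrt{2 z} = \sqrt{2} \sqrt{z}$)
$n = - \frac{1}{115866}$ ($n = \frac{1}{\left(-1\right) 115866} = \frac{1}{-115866} = - \frac{1}{115866} \approx -8.6307 \cdot 10^{-6}$)
$\frac{B{\left(48 \right)} - 21896}{n + L{\left(-75,J{\left(12,5 \right)} \right)}} = \frac{\frac{377 - 96}{4 \left(-188 + 48\right)} - 21896}{- \frac{1}{115866} + \sqrt{2} \sqrt{5}} = \frac{\frac{377 - 96}{4 \left(-140\right)} - 21896}{- \frac{1}{115866} + \sqrt{10}} = \frac{\frac{1}{4} \left(- \frac{1}{140}\right) 281 - 21896}{- \frac{1}{115866} + \sqrt{10}} = \frac{- \frac{281}{560} - 21896}{- \frac{1}{115866} + \sqrt{10}} = - \frac{12262041}{560 \left(- \frac{1}{115866} + \sqrt{10}\right)}$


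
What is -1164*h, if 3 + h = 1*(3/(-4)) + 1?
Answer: 3201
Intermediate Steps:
h = -11/4 (h = -3 + (1*(3/(-4)) + 1) = -3 + (1*(3*(-1/4)) + 1) = -3 + (1*(-3/4) + 1) = -3 + (-3/4 + 1) = -3 + 1/4 = -11/4 ≈ -2.7500)
-1164*h = -1164*(-11/4) = 3201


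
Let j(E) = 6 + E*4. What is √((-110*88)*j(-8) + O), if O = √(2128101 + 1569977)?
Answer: √(251680 + √3698078) ≈ 503.59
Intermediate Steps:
j(E) = 6 + 4*E
O = √3698078 ≈ 1923.0
√((-110*88)*j(-8) + O) = √((-110*88)*(6 + 4*(-8)) + √3698078) = √(-9680*(6 - 32) + √3698078) = √(-9680*(-26) + √3698078) = √(251680 + √3698078)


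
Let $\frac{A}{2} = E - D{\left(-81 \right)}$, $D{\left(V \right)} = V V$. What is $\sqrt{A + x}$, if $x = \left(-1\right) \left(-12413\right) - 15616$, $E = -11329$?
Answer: $i \sqrt{38983} \approx 197.44 i$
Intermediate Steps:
$D{\left(V \right)} = V^{2}$
$x = -3203$ ($x = 12413 - 15616 = -3203$)
$A = -35780$ ($A = 2 \left(-11329 - \left(-81\right)^{2}\right) = 2 \left(-11329 - 6561\right) = 2 \left(-17890\right) = -35780$)
$\sqrt{A + x} = \sqrt{-35780 - 3203} = \sqrt{-38983} = i \sqrt{38983}$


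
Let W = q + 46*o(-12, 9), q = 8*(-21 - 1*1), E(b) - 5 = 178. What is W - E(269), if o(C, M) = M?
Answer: 55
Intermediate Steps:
E(b) = 183 (E(b) = 5 + 178 = 183)
q = -176 (q = 8*(-21 - 1) = 8*(-22) = -176)
W = 238 (W = -176 + 46*9 = -176 + 414 = 238)
W - E(269) = 238 - 1*183 = 238 - 183 = 55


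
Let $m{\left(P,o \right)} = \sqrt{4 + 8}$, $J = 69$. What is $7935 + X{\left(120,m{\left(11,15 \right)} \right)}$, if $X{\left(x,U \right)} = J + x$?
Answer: $8124$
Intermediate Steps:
$m{\left(P,o \right)} = 2 \sqrt{3}$ ($m{\left(P,o \right)} = \sqrt{12} = 2 \sqrt{3}$)
$X{\left(x,U \right)} = 69 + x$
$7935 + X{\left(120,m{\left(11,15 \right)} \right)} = 7935 + \left(69 + 120\right) = 7935 + 189 = 8124$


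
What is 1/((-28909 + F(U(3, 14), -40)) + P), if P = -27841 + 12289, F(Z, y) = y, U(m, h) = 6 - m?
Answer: -1/44501 ≈ -2.2471e-5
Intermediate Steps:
P = -15552
1/((-28909 + F(U(3, 14), -40)) + P) = 1/((-28909 - 40) - 15552) = 1/(-28949 - 15552) = 1/(-44501) = -1/44501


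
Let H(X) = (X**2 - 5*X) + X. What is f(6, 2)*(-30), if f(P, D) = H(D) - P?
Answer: 300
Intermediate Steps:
H(X) = X**2 - 4*X
f(P, D) = -P + D*(-4 + D) (f(P, D) = D*(-4 + D) - P = -P + D*(-4 + D))
f(6, 2)*(-30) = (-1*6 + 2*(-4 + 2))*(-30) = (-6 + 2*(-2))*(-30) = (-6 - 4)*(-30) = -10*(-30) = 300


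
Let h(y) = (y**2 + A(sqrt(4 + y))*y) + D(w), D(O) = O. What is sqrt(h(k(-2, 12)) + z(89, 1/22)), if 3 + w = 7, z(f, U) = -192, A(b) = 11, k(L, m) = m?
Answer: 2*sqrt(22) ≈ 9.3808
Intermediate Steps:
w = 4 (w = -3 + 7 = 4)
h(y) = 4 + y**2 + 11*y (h(y) = (y**2 + 11*y) + 4 = 4 + y**2 + 11*y)
sqrt(h(k(-2, 12)) + z(89, 1/22)) = sqrt((4 + 12**2 + 11*12) - 192) = sqrt((4 + 144 + 132) - 192) = sqrt(280 - 192) = sqrt(88) = 2*sqrt(22)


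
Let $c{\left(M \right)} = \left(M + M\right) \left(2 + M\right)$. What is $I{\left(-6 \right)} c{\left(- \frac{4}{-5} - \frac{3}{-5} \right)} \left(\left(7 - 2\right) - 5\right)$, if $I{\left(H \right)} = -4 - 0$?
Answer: $0$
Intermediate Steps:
$I{\left(H \right)} = -4$ ($I{\left(H \right)} = -4 + 0 = -4$)
$c{\left(M \right)} = 2 M \left(2 + M\right)$
$I{\left(-6 \right)} c{\left(- \frac{4}{-5} - \frac{3}{-5} \right)} \left(\left(7 - 2\right) - 5\right) = - 4 \cdot 2 \left(- \frac{4}{-5} - \frac{3}{-5}\right) \left(2 - - \frac{7}{5}\right) \left(\left(7 - 2\right) - 5\right) = - 4 \cdot 2 \left(\left(-4\right) \left(- \frac{1}{5}\right) - - \frac{3}{5}\right) \left(2 - - \frac{7}{5}\right) \left(5 - 5\right) = - 4 \cdot 2 \left(\frac{4}{5} + \frac{3}{5}\right) \left(2 + \left(\frac{4}{5} + \frac{3}{5}\right)\right) 0 = - 4 \cdot 2 \cdot \frac{7}{5} \left(2 + \frac{7}{5}\right) 0 = - 4 \cdot 2 \cdot \frac{7}{5} \cdot \frac{17}{5} \cdot 0 = \left(-4\right) \frac{238}{25} \cdot 0 = \left(- \frac{952}{25}\right) 0 = 0$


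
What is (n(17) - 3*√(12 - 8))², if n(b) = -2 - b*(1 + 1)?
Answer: 1764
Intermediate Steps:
n(b) = -2 - 2*b (n(b) = -2 - b*2 = -2 - 2*b)
(n(17) - 3*√(12 - 8))² = ((-2 - 2*17) - 3*√(12 - 8))² = ((-2 - 34) - 3*√4)² = (-36 - 3*2)² = (-36 - 6)² = (-42)² = 1764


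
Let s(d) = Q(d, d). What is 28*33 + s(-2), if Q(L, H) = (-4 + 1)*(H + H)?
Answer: 936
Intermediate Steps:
Q(L, H) = -6*H
s(d) = -6*d
28*33 + s(-2) = 28*33 - 6*(-2) = 924 + 12 = 936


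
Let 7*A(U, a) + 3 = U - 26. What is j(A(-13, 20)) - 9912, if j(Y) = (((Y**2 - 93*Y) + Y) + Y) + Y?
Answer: -9336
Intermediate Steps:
A(U, a) = -29/7 + U/7 (A(U, a) = -3/7 + (U - 26)/7 = -3/7 + (-26 + U)/7 = -3/7 + (-26/7 + U/7) = -29/7 + U/7)
j(Y) = Y**2 - 90*Y (j(Y) = ((Y**2 - 92*Y) + Y) + Y = (Y**2 - 91*Y) + Y = Y**2 - 90*Y)
j(A(-13, 20)) - 9912 = (-29/7 + (1/7)*(-13))*(-90 + (-29/7 + (1/7)*(-13))) - 9912 = (-29/7 - 13/7)*(-90 + (-29/7 - 13/7)) - 9912 = -6*(-90 - 6) - 9912 = -6*(-96) - 9912 = 576 - 9912 = -9336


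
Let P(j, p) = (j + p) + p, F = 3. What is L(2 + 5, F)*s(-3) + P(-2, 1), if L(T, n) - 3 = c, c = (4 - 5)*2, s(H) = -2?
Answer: -2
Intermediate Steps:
c = -2 (c = -1*2 = -2)
P(j, p) = j + 2*p
L(T, n) = 1 (L(T, n) = 3 - 2 = 1)
L(2 + 5, F)*s(-3) + P(-2, 1) = 1*(-2) + (-2 + 2*1) = -2 + (-2 + 2) = -2 + 0 = -2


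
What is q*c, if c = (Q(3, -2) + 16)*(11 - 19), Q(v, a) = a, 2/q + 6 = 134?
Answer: -7/4 ≈ -1.7500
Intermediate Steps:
q = 1/64 (q = 2/(-6 + 134) = 2/128 = 2*(1/128) = 1/64 ≈ 0.015625)
c = -112 (c = (-2 + 16)*(11 - 19) = 14*(-8) = -112)
q*c = (1/64)*(-112) = -7/4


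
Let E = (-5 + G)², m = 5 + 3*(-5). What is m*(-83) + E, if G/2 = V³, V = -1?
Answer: 879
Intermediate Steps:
m = -10 (m = 5 - 15 = -10)
G = -2 (G = 2*(-1)³ = 2*(-1) = -2)
E = 49 (E = (-5 - 2)² = (-7)² = 49)
m*(-83) + E = -10*(-83) + 49 = 830 + 49 = 879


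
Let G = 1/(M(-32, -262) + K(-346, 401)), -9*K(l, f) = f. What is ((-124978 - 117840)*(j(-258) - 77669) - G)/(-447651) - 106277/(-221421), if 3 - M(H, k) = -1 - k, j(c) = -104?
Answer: -3795333838284095210/89967313743111 ≈ -42186.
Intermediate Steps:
K(l, f) = -f/9
M(H, k) = 4 + k (M(H, k) = 3 - (-1 - k) = 3 + (1 + k) = 4 + k)
G = -9/2723 (G = 1/((4 - 262) - 1/9*401) = 1/(-258 - 401/9) = 1/(-2723/9) = -9/2723 ≈ -0.0033052)
((-124978 - 117840)*(j(-258) - 77669) - G)/(-447651) - 106277/(-221421) = ((-124978 - 117840)*(-104 - 77669) - 1*(-9/2723))/(-447651) - 106277/(-221421) = (-242818*(-77773) + 9/2723)*(-1/447651) - 106277*(-1/221421) = (18884684314 + 9/2723)*(-1/447651) + 106277/221421 = (51422995387031/2723)*(-1/447651) + 106277/221421 = -51422995387031/1218953673 + 106277/221421 = -3795333838284095210/89967313743111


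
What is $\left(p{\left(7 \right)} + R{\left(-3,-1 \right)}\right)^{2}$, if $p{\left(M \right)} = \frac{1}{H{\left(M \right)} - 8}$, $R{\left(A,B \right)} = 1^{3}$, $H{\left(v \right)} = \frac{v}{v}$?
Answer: $\frac{36}{49} \approx 0.73469$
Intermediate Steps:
$H{\left(v \right)} = 1$
$R{\left(A,B \right)} = 1$
$p{\left(M \right)} = - \frac{1}{7}$ ($p{\left(M \right)} = \frac{1}{1 - 8} = \frac{1}{-7} = - \frac{1}{7}$)
$\left(p{\left(7 \right)} + R{\left(-3,-1 \right)}\right)^{2} = \left(- \frac{1}{7} + 1\right)^{2} = \left(\frac{6}{7}\right)^{2} = \frac{36}{49}$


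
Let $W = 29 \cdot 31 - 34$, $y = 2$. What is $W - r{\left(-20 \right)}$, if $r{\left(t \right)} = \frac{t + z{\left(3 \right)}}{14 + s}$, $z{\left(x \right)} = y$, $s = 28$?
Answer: $\frac{6058}{7} \approx 865.43$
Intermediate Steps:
$z{\left(x \right)} = 2$
$r{\left(t \right)} = \frac{1}{21} + \frac{t}{42}$ ($r{\left(t \right)} = \frac{t + 2}{14 + 28} = \frac{2 + t}{42} = \left(2 + t\right) \frac{1}{42} = \frac{1}{21} + \frac{t}{42}$)
$W = 865$ ($W = 899 - 34 = 865$)
$W - r{\left(-20 \right)} = 865 - \left(\frac{1}{21} + \frac{1}{42} \left(-20\right)\right) = 865 - \left(\frac{1}{21} - \frac{10}{21}\right) = 865 - - \frac{3}{7} = 865 + \frac{3}{7} = \frac{6058}{7}$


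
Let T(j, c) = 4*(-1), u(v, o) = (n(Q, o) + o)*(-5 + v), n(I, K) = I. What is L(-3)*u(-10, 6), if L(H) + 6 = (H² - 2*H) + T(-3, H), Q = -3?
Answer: -225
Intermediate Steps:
u(v, o) = (-5 + v)*(-3 + o) (u(v, o) = (-3 + o)*(-5 + v) = (-5 + v)*(-3 + o))
T(j, c) = -4
L(H) = -10 + H² - 2*H (L(H) = -6 + ((H² - 2*H) - 4) = -6 + (-4 + H² - 2*H) = -10 + H² - 2*H)
L(-3)*u(-10, 6) = (-10 + (-3)² - 2*(-3))*(15 - 5*6 - 3*(-10) + 6*(-10)) = (-10 + 9 + 6)*(15 - 30 + 30 - 60) = 5*(-45) = -225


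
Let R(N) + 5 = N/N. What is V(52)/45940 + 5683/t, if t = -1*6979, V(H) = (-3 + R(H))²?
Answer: -260735049/320615260 ≈ -0.81323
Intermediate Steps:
R(N) = -4 (R(N) = -5 + N/N = -5 + 1 = -4)
V(H) = 49 (V(H) = (-3 - 4)² = (-7)² = 49)
t = -6979
V(52)/45940 + 5683/t = 49/45940 + 5683/(-6979) = 49*(1/45940) + 5683*(-1/6979) = 49/45940 - 5683/6979 = -260735049/320615260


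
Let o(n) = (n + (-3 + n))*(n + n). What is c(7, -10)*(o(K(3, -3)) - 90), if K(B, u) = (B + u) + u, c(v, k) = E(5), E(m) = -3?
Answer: 108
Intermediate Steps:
c(v, k) = -3
K(B, u) = B + 2*u
o(n) = 2*n*(-3 + 2*n) (o(n) = (-3 + 2*n)*(2*n) = 2*n*(-3 + 2*n))
c(7, -10)*(o(K(3, -3)) - 90) = -3*(2*(3 + 2*(-3))*(-3 + 2*(3 + 2*(-3))) - 90) = -3*(2*(3 - 6)*(-3 + 2*(3 - 6)) - 90) = -3*(2*(-3)*(-3 + 2*(-3)) - 90) = -3*(2*(-3)*(-3 - 6) - 90) = -3*(2*(-3)*(-9) - 90) = -3*(54 - 90) = -3*(-36) = 108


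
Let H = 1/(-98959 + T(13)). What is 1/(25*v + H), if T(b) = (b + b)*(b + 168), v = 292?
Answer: 94253/688046899 ≈ 0.00013699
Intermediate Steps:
T(b) = 2*b*(168 + b) (T(b) = (2*b)*(168 + b) = 2*b*(168 + b))
H = -1/94253 (H = 1/(-98959 + 2*13*(168 + 13)) = 1/(-98959 + 2*13*181) = 1/(-98959 + 4706) = 1/(-94253) = -1/94253 ≈ -1.0610e-5)
1/(25*v + H) = 1/(25*292 - 1/94253) = 1/(7300 - 1/94253) = 1/(688046899/94253) = 94253/688046899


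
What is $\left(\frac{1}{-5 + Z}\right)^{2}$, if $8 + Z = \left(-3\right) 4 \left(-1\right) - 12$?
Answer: $\frac{1}{169} \approx 0.0059172$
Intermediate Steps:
$Z = -8$ ($Z = -8 - \left(12 - \left(-3\right) 4 \left(-1\right)\right) = -8 - 0 = -8 + \left(12 - 12\right) = -8 + 0 = -8$)
$\left(\frac{1}{-5 + Z}\right)^{2} = \left(\frac{1}{-5 - 8}\right)^{2} = \left(\frac{1}{-13}\right)^{2} = \left(- \frac{1}{13}\right)^{2} = \frac{1}{169}$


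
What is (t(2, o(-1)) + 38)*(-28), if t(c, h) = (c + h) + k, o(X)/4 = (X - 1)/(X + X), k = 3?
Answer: -1316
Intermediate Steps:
o(X) = 2*(-1 + X)/X (o(X) = 4*((X - 1)/(X + X)) = 4*((-1 + X)/((2*X))) = 4*((-1 + X)*(1/(2*X))) = 4*((-1 + X)/(2*X)) = 2*(-1 + X)/X)
t(c, h) = 3 + c + h (t(c, h) = (c + h) + 3 = 3 + c + h)
(t(2, o(-1)) + 38)*(-28) = ((3 + 2 + (2 - 2/(-1))) + 38)*(-28) = ((3 + 2 + (2 - 2*(-1))) + 38)*(-28) = ((3 + 2 + (2 + 2)) + 38)*(-28) = ((3 + 2 + 4) + 38)*(-28) = (9 + 38)*(-28) = 47*(-28) = -1316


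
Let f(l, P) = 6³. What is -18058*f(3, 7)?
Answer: -3900528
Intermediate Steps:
f(l, P) = 216
-18058*f(3, 7) = -18058*216 = -3900528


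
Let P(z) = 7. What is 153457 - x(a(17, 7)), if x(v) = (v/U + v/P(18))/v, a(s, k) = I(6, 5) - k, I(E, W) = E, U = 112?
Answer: 17187167/112 ≈ 1.5346e+5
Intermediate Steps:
a(s, k) = 6 - k
x(v) = 17/112 (x(v) = (v/112 + v/7)/v = (17*v/112)/v = 17/112)
153457 - x(a(17, 7)) = 153457 - 1*17/112 = 153457 - 17/112 = 17187167/112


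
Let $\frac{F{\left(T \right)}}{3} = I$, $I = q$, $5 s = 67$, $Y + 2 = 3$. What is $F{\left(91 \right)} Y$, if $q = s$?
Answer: $\frac{201}{5} \approx 40.2$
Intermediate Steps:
$Y = 1$ ($Y = -2 + 3 = 1$)
$s = \frac{67}{5}$ ($s = \frac{1}{5} \cdot 67 = \frac{67}{5} \approx 13.4$)
$q = \frac{67}{5} \approx 13.4$
$I = \frac{67}{5} \approx 13.4$
$F{\left(T \right)} = \frac{201}{5}$ ($F{\left(T \right)} = 3 \cdot \frac{67}{5} = \frac{201}{5}$)
$F{\left(91 \right)} Y = \frac{201}{5} \cdot 1 = \frac{201}{5}$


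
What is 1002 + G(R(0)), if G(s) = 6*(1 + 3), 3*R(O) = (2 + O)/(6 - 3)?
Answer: 1026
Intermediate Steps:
R(O) = 2/9 + O/9 (R(O) = ((2 + O)/(6 - 3))/3 = ((2 + O)/3)/3 = ((2 + O)*(1/3))/3 = (2/3 + O/3)/3 = 2/9 + O/9)
G(s) = 24 (G(s) = 6*4 = 24)
1002 + G(R(0)) = 1002 + 24 = 1026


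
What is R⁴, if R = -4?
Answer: 256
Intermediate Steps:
R⁴ = (-4)⁴ = 256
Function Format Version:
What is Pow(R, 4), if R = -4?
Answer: 256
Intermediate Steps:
Pow(R, 4) = Pow(-4, 4) = 256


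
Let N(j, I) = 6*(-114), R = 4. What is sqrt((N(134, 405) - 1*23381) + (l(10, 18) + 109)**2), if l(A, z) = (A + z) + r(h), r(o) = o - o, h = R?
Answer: 4*I*sqrt(331) ≈ 72.774*I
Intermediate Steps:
h = 4
r(o) = 0
N(j, I) = -684
l(A, z) = A + z (l(A, z) = (A + z) + 0 = A + z)
sqrt((N(134, 405) - 1*23381) + (l(10, 18) + 109)**2) = sqrt((-684 - 1*23381) + ((10 + 18) + 109)**2) = sqrt((-684 - 23381) + (28 + 109)**2) = sqrt(-24065 + 137**2) = sqrt(-24065 + 18769) = sqrt(-5296) = 4*I*sqrt(331)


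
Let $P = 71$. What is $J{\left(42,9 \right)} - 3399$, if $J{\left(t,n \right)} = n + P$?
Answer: $-3319$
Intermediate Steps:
$J{\left(t,n \right)} = 71 + n$ ($J{\left(t,n \right)} = n + 71 = 71 + n$)
$J{\left(42,9 \right)} - 3399 = \left(71 + 9\right) - 3399 = 80 - 3399 = -3319$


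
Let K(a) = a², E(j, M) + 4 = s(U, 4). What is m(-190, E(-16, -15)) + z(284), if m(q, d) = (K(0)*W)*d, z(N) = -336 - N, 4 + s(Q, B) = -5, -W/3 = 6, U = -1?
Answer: -620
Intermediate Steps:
W = -18 (W = -3*6 = -18)
s(Q, B) = -9 (s(Q, B) = -4 - 5 = -9)
E(j, M) = -13 (E(j, M) = -4 - 9 = -13)
m(q, d) = 0 (m(q, d) = (0²*(-18))*d = (0*(-18))*d = 0*d = 0)
m(-190, E(-16, -15)) + z(284) = 0 + (-336 - 1*284) = 0 + (-336 - 284) = 0 - 620 = -620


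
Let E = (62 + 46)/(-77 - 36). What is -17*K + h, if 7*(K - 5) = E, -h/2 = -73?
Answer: 50087/791 ≈ 63.321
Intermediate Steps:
h = 146 (h = -2*(-73) = 146)
E = -108/113 (E = 108/(-113) = 108*(-1/113) = -108/113 ≈ -0.95575)
K = 3847/791 (K = 5 + (⅐)*(-108/113) = 5 - 108/791 = 3847/791 ≈ 4.8635)
-17*K + h = -17*3847/791 + 146 = -65399/791 + 146 = 50087/791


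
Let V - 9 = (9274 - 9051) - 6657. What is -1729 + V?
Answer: -8154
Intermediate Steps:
V = -6425 (V = 9 + ((9274 - 9051) - 6657) = 9 + (223 - 6657) = 9 - 6434 = -6425)
-1729 + V = -1729 - 6425 = -8154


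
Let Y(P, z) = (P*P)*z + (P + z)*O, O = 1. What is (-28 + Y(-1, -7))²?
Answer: 1849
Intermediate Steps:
Y(P, z) = P + z + z*P² (Y(P, z) = (P*P)*z + (P + z)*1 = P²*z + (P + z) = z*P² + (P + z) = P + z + z*P²)
(-28 + Y(-1, -7))² = (-28 + (-1 - 7 - 7*(-1)²))² = (-28 + (-1 - 7 - 7*1))² = (-28 + (-1 - 7 - 7))² = (-28 - 15)² = (-43)² = 1849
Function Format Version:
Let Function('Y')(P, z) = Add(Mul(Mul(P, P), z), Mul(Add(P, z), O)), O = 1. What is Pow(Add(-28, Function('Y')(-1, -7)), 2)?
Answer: 1849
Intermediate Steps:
Function('Y')(P, z) = Add(P, z, Mul(z, Pow(P, 2))) (Function('Y')(P, z) = Add(Mul(Mul(P, P), z), Mul(Add(P, z), 1)) = Add(Mul(Pow(P, 2), z), Add(P, z)) = Add(Mul(z, Pow(P, 2)), Add(P, z)) = Add(P, z, Mul(z, Pow(P, 2))))
Pow(Add(-28, Function('Y')(-1, -7)), 2) = Pow(Add(-28, Add(-1, -7, Mul(-7, Pow(-1, 2)))), 2) = Pow(Add(-28, Add(-1, -7, Mul(-7, 1))), 2) = Pow(Add(-28, Add(-1, -7, -7)), 2) = Pow(Add(-28, -15), 2) = Pow(-43, 2) = 1849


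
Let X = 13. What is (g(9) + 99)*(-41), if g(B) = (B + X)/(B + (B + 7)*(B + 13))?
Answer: -1466201/361 ≈ -4061.5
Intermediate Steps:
g(B) = (13 + B)/(B + (7 + B)*(13 + B)) (g(B) = (B + 13)/(B + (B + 7)*(B + 13)) = (13 + B)/(B + (7 + B)*(13 + B)))
(g(9) + 99)*(-41) = ((13 + 9)/(91 + 9**2 + 21*9) + 99)*(-41) = (22/(91 + 81 + 189) + 99)*(-41) = (22/361 + 99)*(-41) = (35761/361)*(-41) = -1466201/361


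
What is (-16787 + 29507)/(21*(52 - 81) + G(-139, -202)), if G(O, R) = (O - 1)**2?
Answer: 12720/18991 ≈ 0.66979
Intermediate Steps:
G(O, R) = (-1 + O)**2
(-16787 + 29507)/(21*(52 - 81) + G(-139, -202)) = (-16787 + 29507)/(21*(52 - 81) + (-1 - 139)**2) = 12720/(21*(-29) + (-140)**2) = 12720/(-609 + 19600) = 12720/18991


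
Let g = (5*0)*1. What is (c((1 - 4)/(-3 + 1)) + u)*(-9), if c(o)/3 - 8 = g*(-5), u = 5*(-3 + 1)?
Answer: -126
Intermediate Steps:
g = 0 (g = 0*1 = 0)
u = -10 (u = 5*(-2) = -10)
c(o) = 24 (c(o) = 24 + 3*(0*(-5)) = 24 + 3*0 = 24 + 0 = 24)
(c((1 - 4)/(-3 + 1)) + u)*(-9) = (24 - 10)*(-9) = 14*(-9) = -126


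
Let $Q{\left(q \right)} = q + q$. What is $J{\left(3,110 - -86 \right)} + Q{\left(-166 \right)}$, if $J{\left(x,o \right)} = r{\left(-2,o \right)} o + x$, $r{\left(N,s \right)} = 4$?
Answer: $455$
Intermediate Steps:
$J{\left(x,o \right)} = x + 4 o$ ($J{\left(x,o \right)} = 4 o + x = x + 4 o$)
$Q{\left(q \right)} = 2 q$
$J{\left(3,110 - -86 \right)} + Q{\left(-166 \right)} = \left(3 + 4 \left(110 - -86\right)\right) + 2 \left(-166\right) = \left(3 + 4 \left(110 + 86\right)\right) - 332 = \left(3 + 4 \cdot 196\right) - 332 = \left(3 + 784\right) - 332 = 787 - 332 = 455$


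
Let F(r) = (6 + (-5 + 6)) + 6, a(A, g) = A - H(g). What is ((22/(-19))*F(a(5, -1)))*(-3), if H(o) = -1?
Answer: 858/19 ≈ 45.158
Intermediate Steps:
a(A, g) = 1 + A (a(A, g) = A - 1*(-1) = A + 1 = 1 + A)
F(r) = 13 (F(r) = (6 + 1) + 6 = 7 + 6 = 13)
((22/(-19))*F(a(5, -1)))*(-3) = ((22/(-19))*13)*(-3) = ((22*(-1/19))*13)*(-3) = -22/19*13*(-3) = -286/19*(-3) = 858/19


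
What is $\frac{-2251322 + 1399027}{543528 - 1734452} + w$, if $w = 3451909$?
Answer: $\frac{4110962126211}{1190924} \approx 3.4519 \cdot 10^{6}$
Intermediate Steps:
$\frac{-2251322 + 1399027}{543528 - 1734452} + w = \frac{-2251322 + 1399027}{543528 - 1734452} + 3451909 = - \frac{852295}{-1190924} + 3451909 = \left(-852295\right) \left(- \frac{1}{1190924}\right) + 3451909 = \frac{852295}{1190924} + 3451909 = \frac{4110962126211}{1190924}$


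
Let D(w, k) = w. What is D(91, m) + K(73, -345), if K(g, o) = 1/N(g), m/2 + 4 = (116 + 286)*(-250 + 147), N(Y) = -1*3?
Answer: 272/3 ≈ 90.667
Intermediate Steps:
N(Y) = -3
m = -82820 (m = -8 + 2*((116 + 286)*(-250 + 147)) = -8 + 2*(402*(-103)) = -8 + 2*(-41406) = -8 - 82812 = -82820)
K(g, o) = -⅓ (K(g, o) = 1/(-3) = -⅓)
D(91, m) + K(73, -345) = 91 - ⅓ = 272/3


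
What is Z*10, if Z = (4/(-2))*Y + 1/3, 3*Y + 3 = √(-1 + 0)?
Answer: 70/3 - 20*I/3 ≈ 23.333 - 6.6667*I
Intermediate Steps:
Y = -1 + I/3 (Y = -1 + √(-1 + 0)/3 = -1 + √(-1)/3 = -1 + I/3 ≈ -1.0 + 0.33333*I)
Z = 7/3 - 2*I/3 (Z = (4/(-2))*(-1 + I/3) + 1/3 = (4*(-½))*(-1 + I/3) + ⅓ = -2*(-1 + I/3) + ⅓ = (2 - 2*I/3) + ⅓ = 7/3 - 2*I/3 ≈ 2.3333 - 0.66667*I)
Z*10 = (7/3 - 2*I/3)*10 = 70/3 - 20*I/3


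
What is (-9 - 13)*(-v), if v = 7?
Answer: 154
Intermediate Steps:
(-9 - 13)*(-v) = (-9 - 13)*(-1*7) = -22*(-7) = 154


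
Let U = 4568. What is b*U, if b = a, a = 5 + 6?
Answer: 50248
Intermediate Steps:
a = 11
b = 11
b*U = 11*4568 = 50248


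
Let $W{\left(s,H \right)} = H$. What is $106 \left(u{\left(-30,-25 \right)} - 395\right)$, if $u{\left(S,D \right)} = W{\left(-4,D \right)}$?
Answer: $-44520$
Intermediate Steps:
$u{\left(S,D \right)} = D$
$106 \left(u{\left(-30,-25 \right)} - 395\right) = 106 \left(-25 - 395\right) = 106 \left(-420\right) = -44520$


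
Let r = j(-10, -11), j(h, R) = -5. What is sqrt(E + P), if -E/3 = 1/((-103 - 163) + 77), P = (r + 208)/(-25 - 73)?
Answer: I*sqrt(74)/6 ≈ 1.4337*I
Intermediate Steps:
r = -5
P = -29/14 (P = (-5 + 208)/(-25 - 73) = 203/(-98) = 203*(-1/98) = -29/14 ≈ -2.0714)
E = 1/63 (E = -3/((-103 - 163) + 77) = -3/(-266 + 77) = -3/(-189) = -3*(-1/189) = 1/63 ≈ 0.015873)
sqrt(E + P) = sqrt(1/63 - 29/14) = sqrt(-37/18) = I*sqrt(74)/6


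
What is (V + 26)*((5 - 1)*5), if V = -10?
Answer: 320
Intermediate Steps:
(V + 26)*((5 - 1)*5) = (-10 + 26)*((5 - 1)*5) = 16*(4*5) = 16*20 = 320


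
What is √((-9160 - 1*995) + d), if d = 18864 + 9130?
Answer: √17839 ≈ 133.56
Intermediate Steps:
d = 27994
√((-9160 - 1*995) + d) = √((-9160 - 1*995) + 27994) = √((-9160 - 995) + 27994) = √(-10155 + 27994) = √17839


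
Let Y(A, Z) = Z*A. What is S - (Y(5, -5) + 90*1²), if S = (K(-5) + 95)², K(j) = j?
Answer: 8035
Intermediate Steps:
Y(A, Z) = A*Z
S = 8100 (S = (-5 + 95)² = 90² = 8100)
S - (Y(5, -5) + 90*1²) = 8100 - (5*(-5) + 90*1²) = 8100 - (-25 + 90*1) = 8100 - (-25 + 90) = 8100 - 1*65 = 8100 - 65 = 8035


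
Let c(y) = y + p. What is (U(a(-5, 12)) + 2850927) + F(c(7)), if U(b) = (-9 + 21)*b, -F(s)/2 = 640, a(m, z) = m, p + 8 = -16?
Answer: 2849587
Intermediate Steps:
p = -24 (p = -8 - 16 = -24)
c(y) = -24 + y (c(y) = y - 24 = -24 + y)
F(s) = -1280 (F(s) = -2*640 = -1280)
U(b) = 12*b
(U(a(-5, 12)) + 2850927) + F(c(7)) = (12*(-5) + 2850927) - 1280 = (-60 + 2850927) - 1280 = 2850867 - 1280 = 2849587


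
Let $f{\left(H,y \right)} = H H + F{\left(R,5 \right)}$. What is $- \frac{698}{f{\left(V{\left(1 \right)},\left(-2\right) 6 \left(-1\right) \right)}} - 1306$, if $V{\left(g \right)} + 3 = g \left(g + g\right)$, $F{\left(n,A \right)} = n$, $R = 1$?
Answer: $-1655$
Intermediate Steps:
$V{\left(g \right)} = -3 + 2 g^{2}$ ($V{\left(g \right)} = -3 + g \left(g + g\right) = -3 + g 2 g = -3 + 2 g^{2}$)
$f{\left(H,y \right)} = 1 + H^{2}$ ($f{\left(H,y \right)} = H H + 1 = H^{2} + 1 = 1 + H^{2}$)
$- \frac{698}{f{\left(V{\left(1 \right)},\left(-2\right) 6 \left(-1\right) \right)}} - 1306 = - \frac{698}{1 + \left(-3 + 2 \cdot 1^{2}\right)^{2}} - 1306 = - \frac{698}{1 + \left(-3 + 2 \cdot 1\right)^{2}} - 1306 = - \frac{698}{1 + \left(-3 + 2\right)^{2}} - 1306 = - \frac{698}{1 + \left(-1\right)^{2}} - 1306 = - \frac{698}{1 + 1} - 1306 = - \frac{698}{2} - 1306 = \left(-698\right) \frac{1}{2} - 1306 = -349 - 1306 = -1655$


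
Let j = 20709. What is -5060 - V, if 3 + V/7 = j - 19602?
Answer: -12788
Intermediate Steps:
V = 7728 (V = -21 + 7*(20709 - 19602) = -21 + 7*1107 = -21 + 7749 = 7728)
-5060 - V = -5060 - 1*7728 = -5060 - 7728 = -12788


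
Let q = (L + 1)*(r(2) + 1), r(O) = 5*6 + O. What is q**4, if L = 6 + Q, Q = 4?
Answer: 17363069361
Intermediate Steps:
r(O) = 30 + O
L = 10 (L = 6 + 4 = 10)
q = 363 (q = (10 + 1)*((30 + 2) + 1) = 11*(32 + 1) = 11*33 = 363)
q**4 = 363**4 = 17363069361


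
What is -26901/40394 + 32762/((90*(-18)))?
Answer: -170870981/8179785 ≈ -20.889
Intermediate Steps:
-26901/40394 + 32762/((90*(-18))) = -26901*1/40394 + 32762/(-1620) = -26901/40394 + 32762*(-1/1620) = -26901/40394 - 16381/810 = -170870981/8179785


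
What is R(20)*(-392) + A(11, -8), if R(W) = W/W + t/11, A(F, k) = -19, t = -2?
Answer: -3737/11 ≈ -339.73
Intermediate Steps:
R(W) = 9/11 (R(W) = W/W - 2/11 = 1 - 2*1/11 = 1 - 2/11 = 9/11)
R(20)*(-392) + A(11, -8) = (9/11)*(-392) - 19 = -3528/11 - 19 = -3737/11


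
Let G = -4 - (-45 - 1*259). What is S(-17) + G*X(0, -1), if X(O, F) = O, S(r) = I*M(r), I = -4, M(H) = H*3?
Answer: 204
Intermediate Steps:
M(H) = 3*H
G = 300 (G = -4 - (-45 - 259) = -4 - 1*(-304) = -4 + 304 = 300)
S(r) = -12*r
S(-17) + G*X(0, -1) = -12*(-17) + 300*0 = 204 + 0 = 204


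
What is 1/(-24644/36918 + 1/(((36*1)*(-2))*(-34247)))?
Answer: -5057322984/3375930221 ≈ -1.4981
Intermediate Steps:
1/(-24644/36918 + 1/(((36*1)*(-2))*(-34247))) = 1/(-24644*1/36918 - 1/34247/(36*(-2))) = 1/(-12322/18459 - 1/34247/(-72)) = 1/(-12322/18459 - 1/72*(-1/34247)) = 1/(-12322/18459 + 1/2465784) = 1/(-3375930221/5057322984) = -5057322984/3375930221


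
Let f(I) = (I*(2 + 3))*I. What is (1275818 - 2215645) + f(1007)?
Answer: 4130418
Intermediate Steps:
f(I) = 5*I² (f(I) = (I*5)*I = (5*I)*I = 5*I²)
(1275818 - 2215645) + f(1007) = (1275818 - 2215645) + 5*1007² = -939827 + 5*1014049 = -939827 + 5070245 = 4130418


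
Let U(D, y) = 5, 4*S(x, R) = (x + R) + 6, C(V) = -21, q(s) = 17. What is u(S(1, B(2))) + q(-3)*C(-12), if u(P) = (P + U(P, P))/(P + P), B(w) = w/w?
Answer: -1421/4 ≈ -355.25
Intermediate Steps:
B(w) = 1
S(x, R) = 3/2 + R/4 + x/4 (S(x, R) = ((x + R) + 6)/4 = ((R + x) + 6)/4 = (6 + R + x)/4 = 3/2 + R/4 + x/4)
u(P) = (5 + P)/(2*P) (u(P) = (P + 5)/(P + P) = (5 + P)/((2*P)) = (5 + P)*(1/(2*P)) = (5 + P)/(2*P))
u(S(1, B(2))) + q(-3)*C(-12) = (5 + (3/2 + (¼)*1 + (¼)*1))/(2*(3/2 + (¼)*1 + (¼)*1)) + 17*(-21) = (5 + (3/2 + ¼ + ¼))/(2*(3/2 + ¼ + ¼)) - 357 = (½)*(5 + 2)/2 - 357 = (½)*(½)*7 - 357 = 7/4 - 357 = -1421/4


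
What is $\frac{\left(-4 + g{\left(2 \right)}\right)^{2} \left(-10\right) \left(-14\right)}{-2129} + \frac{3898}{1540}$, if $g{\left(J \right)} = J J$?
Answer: $\frac{1949}{770} \approx 2.5312$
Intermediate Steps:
$g{\left(J \right)} = J^{2}$
$\frac{\left(-4 + g{\left(2 \right)}\right)^{2} \left(-10\right) \left(-14\right)}{-2129} + \frac{3898}{1540} = \frac{\left(-4 + 2^{2}\right)^{2} \left(-10\right) \left(-14\right)}{-2129} + \frac{3898}{1540} = \left(-4 + 4\right)^{2} \left(-10\right) \left(-14\right) \left(- \frac{1}{2129}\right) + 3898 \cdot \frac{1}{1540} = 0^{2} \left(-10\right) \left(-14\right) \left(- \frac{1}{2129}\right) + \frac{1949}{770} = 0 \left(-10\right) \left(-14\right) \left(- \frac{1}{2129}\right) + \frac{1949}{770} = 0 \left(-14\right) \left(- \frac{1}{2129}\right) + \frac{1949}{770} = 0 \left(- \frac{1}{2129}\right) + \frac{1949}{770} = 0 + \frac{1949}{770} = \frac{1949}{770}$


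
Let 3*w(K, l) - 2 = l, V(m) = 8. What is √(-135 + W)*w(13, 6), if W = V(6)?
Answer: 8*I*√127/3 ≈ 30.052*I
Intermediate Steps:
W = 8
w(K, l) = ⅔ + l/3
√(-135 + W)*w(13, 6) = √(-135 + 8)*(⅔ + (⅓)*6) = √(-127)*(⅔ + 2) = (I*√127)*(8/3) = 8*I*√127/3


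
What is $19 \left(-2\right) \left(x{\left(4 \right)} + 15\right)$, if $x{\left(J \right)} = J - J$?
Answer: $-570$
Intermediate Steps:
$x{\left(J \right)} = 0$
$19 \left(-2\right) \left(x{\left(4 \right)} + 15\right) = 19 \left(-2\right) \left(0 + 15\right) = \left(-38\right) 15 = -570$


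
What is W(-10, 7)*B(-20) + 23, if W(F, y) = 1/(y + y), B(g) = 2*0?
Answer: 23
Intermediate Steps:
B(g) = 0
W(F, y) = 1/(2*y)
W(-10, 7)*B(-20) + 23 = ((½)/7)*0 + 23 = ((½)*(⅐))*0 + 23 = (1/14)*0 + 23 = 0 + 23 = 23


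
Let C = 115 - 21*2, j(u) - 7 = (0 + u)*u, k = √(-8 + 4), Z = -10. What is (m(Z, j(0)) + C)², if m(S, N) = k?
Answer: 5325 + 292*I ≈ 5325.0 + 292.0*I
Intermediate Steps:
k = 2*I (k = √(-4) = 2*I ≈ 2.0*I)
j(u) = 7 + u² (j(u) = 7 + (0 + u)*u = 7 + u*u = 7 + u²)
m(S, N) = 2*I
C = 73 (C = 115 - 42 = 73)
(m(Z, j(0)) + C)² = (2*I + 73)² = (73 + 2*I)²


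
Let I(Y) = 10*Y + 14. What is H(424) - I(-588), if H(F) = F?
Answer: 6290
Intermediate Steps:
I(Y) = 14 + 10*Y
H(424) - I(-588) = 424 - (14 + 10*(-588)) = 424 - (14 - 5880) = 424 - 1*(-5866) = 424 + 5866 = 6290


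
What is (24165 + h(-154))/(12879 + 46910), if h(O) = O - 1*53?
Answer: 23958/59789 ≈ 0.40071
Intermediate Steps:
h(O) = -53 + O (h(O) = O - 53 = -53 + O)
(24165 + h(-154))/(12879 + 46910) = (24165 + (-53 - 154))/(12879 + 46910) = (24165 - 207)/59789 = 23958*(1/59789) = 23958/59789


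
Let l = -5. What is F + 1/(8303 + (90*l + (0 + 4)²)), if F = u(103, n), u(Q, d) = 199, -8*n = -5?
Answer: 1565932/7869 ≈ 199.00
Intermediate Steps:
n = 5/8 (n = -⅛*(-5) = 5/8 ≈ 0.62500)
F = 199
F + 1/(8303 + (90*l + (0 + 4)²)) = 199 + 1/(8303 + (90*(-5) + (0 + 4)²)) = 199 + 1/(8303 + (-450 + 4²)) = 199 + 1/(8303 + (-450 + 16)) = 199 + 1/(8303 - 434) = 199 + 1/7869 = 1565932/7869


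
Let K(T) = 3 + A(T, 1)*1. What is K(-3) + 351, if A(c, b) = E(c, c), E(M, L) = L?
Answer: 351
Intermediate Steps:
A(c, b) = c
K(T) = 3 + T (K(T) = 3 + T*1 = 3 + T)
K(-3) + 351 = (3 - 3) + 351 = 0 + 351 = 351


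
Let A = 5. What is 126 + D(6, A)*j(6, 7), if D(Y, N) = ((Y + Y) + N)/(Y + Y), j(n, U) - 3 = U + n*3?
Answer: 497/3 ≈ 165.67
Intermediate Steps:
j(n, U) = 3 + U + 3*n (j(n, U) = 3 + (U + n*3) = 3 + (U + 3*n) = 3 + U + 3*n)
D(Y, N) = (N + 2*Y)/(2*Y) (D(Y, N) = (2*Y + N)/((2*Y)) = (N + 2*Y)*(1/(2*Y)) = (N + 2*Y)/(2*Y))
126 + D(6, A)*j(6, 7) = 126 + ((6 + (½)*5)/6)*(3 + 7 + 3*6) = 126 + ((6 + 5/2)/6)*(3 + 7 + 18) = 126 + ((⅙)*(17/2))*28 = 126 + (17/12)*28 = 126 + 119/3 = 497/3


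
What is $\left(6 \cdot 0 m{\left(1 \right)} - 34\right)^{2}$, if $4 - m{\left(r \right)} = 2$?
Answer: $1156$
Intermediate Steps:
$m{\left(r \right)} = 2$ ($m{\left(r \right)} = 4 - 2 = 2$)
$\left(6 \cdot 0 m{\left(1 \right)} - 34\right)^{2} = \left(6 \cdot 0 \cdot 2 - 34\right)^{2} = \left(0 \cdot 2 - 34\right)^{2} = \left(0 - 34\right)^{2} = \left(-34\right)^{2} = 1156$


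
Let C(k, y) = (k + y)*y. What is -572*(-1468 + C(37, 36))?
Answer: -663520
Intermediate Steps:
C(k, y) = y*(k + y)
-572*(-1468 + C(37, 36)) = -572*(-1468 + 36*(37 + 36)) = -572*(-1468 + 36*73) = -572*(-1468 + 2628) = -572*1160 = -663520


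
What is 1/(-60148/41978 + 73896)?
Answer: 20989/1550973070 ≈ 1.3533e-5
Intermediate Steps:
1/(-60148/41978 + 73896) = 1/(-60148*1/41978 + 73896) = 1/(-30074/20989 + 73896) = 1/(1550973070/20989) = 20989/1550973070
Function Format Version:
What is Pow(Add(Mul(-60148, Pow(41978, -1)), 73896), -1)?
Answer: Rational(20989, 1550973070) ≈ 1.3533e-5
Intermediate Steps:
Pow(Add(Mul(-60148, Pow(41978, -1)), 73896), -1) = Pow(Add(Mul(-60148, Rational(1, 41978)), 73896), -1) = Pow(Add(Rational(-30074, 20989), 73896), -1) = Pow(Rational(1550973070, 20989), -1) = Rational(20989, 1550973070)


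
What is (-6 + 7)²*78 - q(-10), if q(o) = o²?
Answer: -22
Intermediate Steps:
(-6 + 7)²*78 - q(-10) = (-6 + 7)²*78 - 1*(-10)² = 1²*78 - 1*100 = 1*78 - 100 = 78 - 100 = -22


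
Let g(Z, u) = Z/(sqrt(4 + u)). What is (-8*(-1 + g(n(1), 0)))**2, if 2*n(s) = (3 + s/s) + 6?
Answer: 144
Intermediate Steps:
n(s) = 5 (n(s) = ((3 + s/s) + 6)/2 = ((3 + 1) + 6)/2 = (4 + 6)/2 = (1/2)*10 = 5)
g(Z, u) = Z/sqrt(4 + u)
(-8*(-1 + g(n(1), 0)))**2 = (-8*(-1 + 5/sqrt(4 + 0)))**2 = (-8*(-1 + 5/sqrt(4)))**2 = (-8*(-1 + 5*(1/2)))**2 = (-8*(-1 + 5/2))**2 = (-8*3/2)**2 = (-12)**2 = 144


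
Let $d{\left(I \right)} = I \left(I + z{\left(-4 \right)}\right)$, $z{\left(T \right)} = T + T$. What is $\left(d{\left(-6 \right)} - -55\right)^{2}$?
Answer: $19321$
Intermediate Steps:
$z{\left(T \right)} = 2 T$
$d{\left(I \right)} = I \left(-8 + I\right)$ ($d{\left(I \right)} = I \left(I + 2 \left(-4\right)\right) = I \left(I - 8\right) = I \left(-8 + I\right)$)
$\left(d{\left(-6 \right)} - -55\right)^{2} = \left(- 6 \left(-8 - 6\right) - -55\right)^{2} = \left(\left(-6\right) \left(-14\right) + 55\right)^{2} = \left(84 + 55\right)^{2} = 139^{2} = 19321$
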